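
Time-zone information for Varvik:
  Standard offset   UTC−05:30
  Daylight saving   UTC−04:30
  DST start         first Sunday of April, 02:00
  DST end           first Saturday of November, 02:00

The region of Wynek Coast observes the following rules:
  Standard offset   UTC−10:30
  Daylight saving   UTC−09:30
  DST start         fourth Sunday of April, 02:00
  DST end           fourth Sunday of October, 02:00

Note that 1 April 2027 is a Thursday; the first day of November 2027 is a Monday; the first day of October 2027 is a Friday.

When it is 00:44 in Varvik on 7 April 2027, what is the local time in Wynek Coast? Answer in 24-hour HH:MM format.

1 April 2027 is a Thursday, so the first Sunday is April 4.
1 November 2027 is a Monday, so the first Saturday is November 6.
Daylight saving runs 4 April – 6 November; 7 April 2027 is inside that window, so Varvik is at UTC−04:30.
00:44 Varvik + 4h30m = 05:14 UTC.
1 April 2027 is a Thursday, so the first Sunday is April 4 and the fourth is April 25.
1 October 2027 is a Friday, so the first Sunday is October 3 and the fourth is October 24.
At the standard offset (UTC−10:30), 05:14 UTC − 10h30m = 18:44 Wynek Coast standard time (rolling into the previous day, 6 April 2027).
The standard-time date in Wynek Coast, 6 April 2027, does not fall between 25 April and 24 October, so daylight saving is not in effect and Wynek Coast is at UTC−10:30.
05:14 UTC − 10h30m = 18:44 Wynek Coast (rolling into the previous day, 6 April 2027).

18:44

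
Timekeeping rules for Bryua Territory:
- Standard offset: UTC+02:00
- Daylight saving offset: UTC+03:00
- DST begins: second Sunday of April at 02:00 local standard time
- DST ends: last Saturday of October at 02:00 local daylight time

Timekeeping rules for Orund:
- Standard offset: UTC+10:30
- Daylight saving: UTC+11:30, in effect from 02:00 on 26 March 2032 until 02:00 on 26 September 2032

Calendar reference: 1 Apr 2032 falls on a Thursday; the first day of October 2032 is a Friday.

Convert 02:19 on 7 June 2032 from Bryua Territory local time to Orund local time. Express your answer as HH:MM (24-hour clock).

10:49

1 April 2032 is a Thursday, so the first Sunday is April 4 and the second is April 11.
1 October 2032 is a Friday, so Saturdays fall on 2, 9, 16, 23, 30; the last is October 30.
7 June 2032 falls between 11 April and 30 October, so daylight saving is in effect and Bryua Territory is at UTC+03:00.
02:19 Bryua Territory − 3h = 23:19 UTC (rolling into the previous day, 6 June 2032).
At the standard offset (UTC+10:30), 23:19 UTC + 10h30m = 09:49 Orund standard time (rolling into the next day, 7 June 2032).
The standard-time date in Orund, 7 June 2032, lies within the daylight-saving period (26 March – 26 September), so Orund is on daylight time, UTC+11:30.
23:19 UTC + 11h30m = 10:49 Orund (rolling into the next day, 7 June 2032).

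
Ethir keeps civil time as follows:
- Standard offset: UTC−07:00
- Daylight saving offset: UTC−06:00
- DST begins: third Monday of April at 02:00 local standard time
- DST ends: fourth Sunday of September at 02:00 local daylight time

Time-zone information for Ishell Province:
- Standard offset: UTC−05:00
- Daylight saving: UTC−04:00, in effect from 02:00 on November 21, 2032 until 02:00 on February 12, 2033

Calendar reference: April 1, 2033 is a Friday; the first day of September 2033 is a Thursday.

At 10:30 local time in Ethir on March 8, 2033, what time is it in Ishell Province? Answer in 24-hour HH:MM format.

12:30

1 April 2033 is a Friday, so the first Monday is April 4 and the third is April 18.
1 September 2033 is a Thursday, so the first Sunday is September 4 and the fourth is September 25.
March 8, 2033 is outside the daylight-saving period (18 April – 25 September), so Ethir is on standard time, UTC−07:00.
10:30 Ethir + 7h = 17:30 UTC.
At the standard offset (UTC−05:00), 17:30 UTC − 5h = 12:30 Ishell Province standard time.
The standard-time date in Ishell Province, March 8, 2033, does not fall between 21 November 2032 and 12 February 2033, so daylight saving is not in effect and Ishell Province is at UTC−05:00.
17:30 UTC − 5h = 12:30 Ishell Province.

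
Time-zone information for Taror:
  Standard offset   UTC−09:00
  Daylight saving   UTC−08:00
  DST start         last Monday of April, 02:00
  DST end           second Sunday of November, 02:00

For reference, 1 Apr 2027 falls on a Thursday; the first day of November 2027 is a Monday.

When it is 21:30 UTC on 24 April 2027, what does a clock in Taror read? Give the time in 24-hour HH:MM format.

12:30

1 April 2027 is a Thursday, so Mondays fall on 5, 12, 19, 26; the last is April 26.
1 November 2027 is a Monday, so the first Sunday is November 7 and the second is November 14.
At the standard offset (UTC−09:00), 21:30 UTC − 9h = 12:30 Taror standard time.
The standard-time date in Taror, 24 April 2027, is outside the daylight-saving period (26 April – 14 November), so Taror is on standard time, UTC−09:00.
21:30 UTC − 9h = 12:30 local.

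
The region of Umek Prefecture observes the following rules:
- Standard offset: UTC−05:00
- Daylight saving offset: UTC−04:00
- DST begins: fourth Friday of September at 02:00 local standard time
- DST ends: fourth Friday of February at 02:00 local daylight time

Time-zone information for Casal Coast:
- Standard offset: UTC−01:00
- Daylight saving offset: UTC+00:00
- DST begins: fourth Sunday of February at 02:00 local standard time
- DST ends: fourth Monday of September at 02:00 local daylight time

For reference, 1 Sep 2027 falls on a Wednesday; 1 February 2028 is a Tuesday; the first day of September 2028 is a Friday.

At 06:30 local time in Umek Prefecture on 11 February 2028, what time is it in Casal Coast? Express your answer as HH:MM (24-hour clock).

1 September 2027 is a Wednesday, so the first Friday is September 3 and the fourth is September 24.
1 February 2028 is a Tuesday, so the first Friday is February 4 and the fourth is February 25.
Daylight saving runs 24 September 2027 – 25 February 2028; 11 February 2028 is inside that window, so Umek Prefecture is at UTC−04:00.
06:30 Umek Prefecture + 4h = 10:30 UTC.
1 February 2028 is a Tuesday, so the first Sunday is February 6 and the fourth is February 27.
1 September 2028 is a Friday, so the first Monday is September 4 and the fourth is September 25.
At the standard offset (UTC−01:00), 10:30 UTC − 1h = 09:30 Casal Coast standard time.
The standard-time date in Casal Coast, 11 February 2028, does not fall between 27 February and 25 September, so daylight saving is not in effect and Casal Coast is at UTC−01:00.
10:30 UTC − 1h = 09:30 Casal Coast.

09:30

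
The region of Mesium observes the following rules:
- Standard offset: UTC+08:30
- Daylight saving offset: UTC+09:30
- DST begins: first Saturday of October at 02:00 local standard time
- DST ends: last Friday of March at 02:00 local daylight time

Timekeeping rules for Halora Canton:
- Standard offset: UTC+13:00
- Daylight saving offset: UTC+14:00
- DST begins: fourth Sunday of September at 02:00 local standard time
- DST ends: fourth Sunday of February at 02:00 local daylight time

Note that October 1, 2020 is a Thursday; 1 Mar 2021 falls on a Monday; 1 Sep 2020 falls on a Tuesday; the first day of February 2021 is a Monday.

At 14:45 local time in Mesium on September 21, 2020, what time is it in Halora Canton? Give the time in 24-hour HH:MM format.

1 October 2020 is a Thursday, so the first Saturday is October 3.
1 March 2021 is a Monday, so Fridays fall on 5, 12, 19, 26; the last is March 26.
September 21, 2020 does not fall between 3 October 2020 and 26 March 2021, so daylight saving is not in effect and Mesium is at UTC+08:30.
14:45 Mesium − 8h30m = 06:15 UTC.
1 September 2020 is a Tuesday, so the first Sunday is September 6 and the fourth is September 27.
1 February 2021 is a Monday, so the first Sunday is February 7 and the fourth is February 28.
At the standard offset (UTC+13:00), 06:15 UTC + 13h = 19:15 Halora Canton standard time.
Daylight saving runs 27 September 2020 – 28 February 2021; the standard-time date in Halora Canton, September 21, 2020, is outside that window, so Halora Canton is on standard time at UTC+13:00.
06:15 UTC + 13h = 19:15 Halora Canton.

19:15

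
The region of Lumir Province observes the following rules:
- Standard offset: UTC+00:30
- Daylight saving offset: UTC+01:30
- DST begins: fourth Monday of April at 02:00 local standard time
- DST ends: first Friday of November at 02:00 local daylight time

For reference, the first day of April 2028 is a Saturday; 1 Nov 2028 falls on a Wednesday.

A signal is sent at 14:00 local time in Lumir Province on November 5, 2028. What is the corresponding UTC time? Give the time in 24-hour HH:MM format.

13:30

1 April 2028 is a Saturday, so the first Monday is April 3 and the fourth is April 24.
1 November 2028 is a Wednesday, so the first Friday is November 3.
Daylight saving runs 24 April – 3 November; November 5, 2028 is outside that window, so Lumir Province is on standard time at UTC+00:30.
14:00 local − 0h30m = 13:30 UTC.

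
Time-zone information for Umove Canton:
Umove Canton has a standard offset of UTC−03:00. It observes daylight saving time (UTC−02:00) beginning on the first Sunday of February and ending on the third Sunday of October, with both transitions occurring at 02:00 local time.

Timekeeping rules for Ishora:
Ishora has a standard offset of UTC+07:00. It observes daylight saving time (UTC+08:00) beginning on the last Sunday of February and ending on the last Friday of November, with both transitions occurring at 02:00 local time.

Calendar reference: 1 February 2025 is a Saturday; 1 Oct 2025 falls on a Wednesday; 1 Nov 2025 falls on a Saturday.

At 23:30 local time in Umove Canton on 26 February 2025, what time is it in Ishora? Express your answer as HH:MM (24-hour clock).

09:30

1 February 2025 is a Saturday, so the first Sunday is February 2.
1 October 2025 is a Wednesday, so the first Sunday is October 5 and the third is October 19.
Daylight saving runs 2 February – 19 October; 26 February 2025 is inside that window, so Umove Canton is at UTC−02:00.
23:30 Umove Canton + 2h = 01:30 UTC (rolling into the next day, 27 February 2025).
1 February 2025 is a Saturday, so Sundays fall on 2, 9, 16, 23; the last is February 23.
1 November 2025 is a Saturday, so Fridays fall on 7, 14, 21, 28; the last is November 28.
At the standard offset (UTC+07:00), 01:30 UTC + 7h = 08:30 Ishora standard time.
The standard-time date in Ishora, 27 February 2025, falls between 23 February and 28 November, so daylight saving is in effect and Ishora is at UTC+08:00.
01:30 UTC + 8h = 09:30 Ishora.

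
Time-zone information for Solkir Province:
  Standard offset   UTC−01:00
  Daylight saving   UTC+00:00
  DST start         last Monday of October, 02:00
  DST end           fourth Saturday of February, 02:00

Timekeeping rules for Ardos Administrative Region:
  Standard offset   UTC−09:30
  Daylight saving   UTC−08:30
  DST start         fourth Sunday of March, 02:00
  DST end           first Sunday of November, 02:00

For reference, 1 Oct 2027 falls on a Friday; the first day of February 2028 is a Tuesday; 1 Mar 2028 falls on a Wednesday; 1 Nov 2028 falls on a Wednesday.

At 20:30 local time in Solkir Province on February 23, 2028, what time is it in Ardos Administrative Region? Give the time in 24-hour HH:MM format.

11:00

1 October 2027 is a Friday, so Mondays fall on 4, 11, 18, 25; the last is October 25.
1 February 2028 is a Tuesday, so the first Saturday is February 5 and the fourth is February 26.
February 23, 2028 lies within the daylight-saving period (25 October 2027 – 26 February 2028), so Solkir Province is on daylight time, UTC+00:00.
20:30 Solkir Province − 0h = 20:30 UTC.
1 March 2028 is a Wednesday, so the first Sunday is March 5 and the fourth is March 26.
1 November 2028 is a Wednesday, so the first Sunday is November 5.
At the standard offset (UTC−09:30), 20:30 UTC − 9h30m = 11:00 Ardos Administrative Region standard time.
Daylight saving runs 26 March – 5 November; the standard-time date in Ardos Administrative Region, February 23, 2028, is outside that window, so Ardos Administrative Region is on standard time at UTC−09:30.
20:30 UTC − 9h30m = 11:00 Ardos Administrative Region.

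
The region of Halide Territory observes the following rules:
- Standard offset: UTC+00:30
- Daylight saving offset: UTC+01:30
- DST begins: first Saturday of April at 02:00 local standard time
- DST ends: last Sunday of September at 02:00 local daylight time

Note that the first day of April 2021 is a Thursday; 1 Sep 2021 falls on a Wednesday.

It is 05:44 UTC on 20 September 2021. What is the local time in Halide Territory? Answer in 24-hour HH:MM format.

07:14

1 April 2021 is a Thursday, so the first Saturday is April 3.
1 September 2021 is a Wednesday, so Sundays fall on 5, 12, 19, 26; the last is September 26.
At the standard offset (UTC+00:30), 05:44 UTC + 0h30m = 06:14 Halide Territory standard time.
The standard-time date in Halide Territory, 20 September 2021, falls between 3 April and 26 September, so daylight saving is in effect and Halide Territory is at UTC+01:30.
05:44 UTC + 1h30m = 07:14 local.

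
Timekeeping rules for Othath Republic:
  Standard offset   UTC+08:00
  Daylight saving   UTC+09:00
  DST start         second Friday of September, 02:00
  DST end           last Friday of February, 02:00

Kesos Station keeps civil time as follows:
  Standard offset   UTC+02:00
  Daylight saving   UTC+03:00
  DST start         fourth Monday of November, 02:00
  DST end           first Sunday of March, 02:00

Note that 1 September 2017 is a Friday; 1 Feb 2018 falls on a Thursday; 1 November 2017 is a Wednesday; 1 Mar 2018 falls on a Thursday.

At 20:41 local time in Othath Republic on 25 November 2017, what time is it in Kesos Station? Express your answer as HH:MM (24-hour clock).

13:41

1 September 2017 is a Friday, so the first Friday is September 1 and the second is September 8.
1 February 2018 is a Thursday, so Fridays fall on 2, 9, 16, 23; the last is February 23.
25 November 2017 falls between 8 September 2017 and 23 February 2018, so daylight saving is in effect and Othath Republic is at UTC+09:00.
20:41 Othath Republic − 9h = 11:41 UTC.
1 November 2017 is a Wednesday, so the first Monday is November 6 and the fourth is November 27.
1 March 2018 is a Thursday, so the first Sunday is March 4.
At the standard offset (UTC+02:00), 11:41 UTC + 2h = 13:41 Kesos Station standard time.
The standard-time date in Kesos Station, 25 November 2017, is outside the daylight-saving period (27 November 2017 – 4 March 2018), so Kesos Station is on standard time, UTC+02:00.
11:41 UTC + 2h = 13:41 Kesos Station.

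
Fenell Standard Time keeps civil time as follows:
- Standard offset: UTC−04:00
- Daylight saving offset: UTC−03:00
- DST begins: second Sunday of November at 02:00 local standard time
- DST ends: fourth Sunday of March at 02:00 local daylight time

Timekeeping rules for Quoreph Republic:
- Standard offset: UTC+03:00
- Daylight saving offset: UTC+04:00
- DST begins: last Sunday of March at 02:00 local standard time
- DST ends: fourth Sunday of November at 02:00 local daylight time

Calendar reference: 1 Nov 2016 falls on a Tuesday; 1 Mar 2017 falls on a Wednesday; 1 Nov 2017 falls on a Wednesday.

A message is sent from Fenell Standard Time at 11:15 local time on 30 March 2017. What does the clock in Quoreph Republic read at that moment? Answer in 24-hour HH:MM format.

19:15

1 November 2016 is a Tuesday, so the first Sunday is November 6 and the second is November 13.
1 March 2017 is a Wednesday, so the first Sunday is March 5 and the fourth is March 26.
30 March 2017 does not fall between 13 November 2016 and 26 March 2017, so daylight saving is not in effect and Fenell Standard Time is at UTC−04:00.
11:15 Fenell Standard Time + 4h = 15:15 UTC.
1 March 2017 is a Wednesday, so Sundays fall on 5, 12, 19, 26; the last is March 26.
1 November 2017 is a Wednesday, so the first Sunday is November 5 and the fourth is November 26.
At the standard offset (UTC+03:00), 15:15 UTC + 3h = 18:15 Quoreph Republic standard time.
The standard-time date in Quoreph Republic, 30 March 2017, lies within the daylight-saving period (26 March – 26 November), so Quoreph Republic is on daylight time, UTC+04:00.
15:15 UTC + 4h = 19:15 Quoreph Republic.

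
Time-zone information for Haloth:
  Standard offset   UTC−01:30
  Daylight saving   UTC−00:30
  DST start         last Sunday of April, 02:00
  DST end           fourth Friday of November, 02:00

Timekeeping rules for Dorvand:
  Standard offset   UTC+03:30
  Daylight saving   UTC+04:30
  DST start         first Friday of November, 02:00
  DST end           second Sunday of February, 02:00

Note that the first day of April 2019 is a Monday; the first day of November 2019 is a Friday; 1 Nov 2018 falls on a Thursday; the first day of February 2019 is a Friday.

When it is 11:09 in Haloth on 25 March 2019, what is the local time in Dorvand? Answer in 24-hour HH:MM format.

1 April 2019 is a Monday, so Sundays fall on 7, 14, 21, 28; the last is April 28.
1 November 2019 is a Friday, so the first Friday is November 1 and the fourth is November 22.
25 March 2019 is outside the daylight-saving period (28 April – 22 November), so Haloth is on standard time, UTC−01:30.
11:09 Haloth + 1h30m = 12:39 UTC.
1 November 2018 is a Thursday, so the first Friday is November 2.
1 February 2019 is a Friday, so the first Sunday is February 3 and the second is February 10.
At the standard offset (UTC+03:30), 12:39 UTC + 3h30m = 16:09 Dorvand standard time.
Daylight saving runs 2 November 2018 – 10 February 2019; the standard-time date in Dorvand, 25 March 2019, is outside that window, so Dorvand is on standard time at UTC+03:30.
12:39 UTC + 3h30m = 16:09 Dorvand.

16:09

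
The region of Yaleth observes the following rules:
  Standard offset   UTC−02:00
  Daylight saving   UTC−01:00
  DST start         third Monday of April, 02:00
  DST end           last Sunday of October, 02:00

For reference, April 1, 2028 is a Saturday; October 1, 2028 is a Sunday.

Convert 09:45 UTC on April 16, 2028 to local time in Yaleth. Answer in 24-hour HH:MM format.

1 April 2028 is a Saturday, so the first Monday is April 3 and the third is April 17.
1 October 2028 is a Sunday, so Sundays fall on 1, 8, 15, 22, 29; the last is October 29.
At the standard offset (UTC−02:00), 09:45 UTC − 2h = 07:45 Yaleth standard time.
The standard-time date in Yaleth, April 16, 2028, is outside the daylight-saving period (17 April – 29 October), so Yaleth is on standard time, UTC−02:00.
09:45 UTC − 2h = 07:45 local.

07:45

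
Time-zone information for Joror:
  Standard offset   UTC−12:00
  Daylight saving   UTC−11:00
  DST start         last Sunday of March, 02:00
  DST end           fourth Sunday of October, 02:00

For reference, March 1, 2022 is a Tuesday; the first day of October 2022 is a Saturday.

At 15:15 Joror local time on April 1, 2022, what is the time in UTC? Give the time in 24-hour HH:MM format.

02:15

1 March 2022 is a Tuesday, so Sundays fall on 6, 13, 20, 27; the last is March 27.
1 October 2022 is a Saturday, so the first Sunday is October 2 and the fourth is October 23.
April 1, 2022 falls between 27 March and 23 October, so daylight saving is in effect and Joror is at UTC−11:00.
15:15 local + 11h = 02:15 UTC (rolling into the next day, 2 April 2022).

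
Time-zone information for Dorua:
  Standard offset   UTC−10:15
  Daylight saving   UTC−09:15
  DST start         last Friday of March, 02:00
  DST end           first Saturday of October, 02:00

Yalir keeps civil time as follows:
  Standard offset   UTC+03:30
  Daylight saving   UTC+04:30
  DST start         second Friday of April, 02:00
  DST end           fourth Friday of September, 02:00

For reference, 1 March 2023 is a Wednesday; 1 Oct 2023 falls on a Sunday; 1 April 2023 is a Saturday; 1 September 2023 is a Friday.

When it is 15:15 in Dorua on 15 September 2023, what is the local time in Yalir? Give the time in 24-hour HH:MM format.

1 March 2023 is a Wednesday, so Fridays fall on 3, 10, 17, 24, 31; the last is March 31.
1 October 2023 is a Sunday, so the first Saturday is October 7.
15 September 2023 lies within the daylight-saving period (31 March – 7 October), so Dorua is on daylight time, UTC−09:15.
15:15 Dorua + 9h15m = 00:30 UTC (rolling into the next day, 16 September 2023).
1 April 2023 is a Saturday, so the first Friday is April 7 and the second is April 14.
1 September 2023 is a Friday, so the first Friday is September 1 and the fourth is September 22.
At the standard offset (UTC+03:30), 00:30 UTC + 3h30m = 04:00 Yalir standard time.
The standard-time date in Yalir, 16 September 2023, falls between 14 April and 22 September, so daylight saving is in effect and Yalir is at UTC+04:30.
00:30 UTC + 4h30m = 05:00 Yalir.

05:00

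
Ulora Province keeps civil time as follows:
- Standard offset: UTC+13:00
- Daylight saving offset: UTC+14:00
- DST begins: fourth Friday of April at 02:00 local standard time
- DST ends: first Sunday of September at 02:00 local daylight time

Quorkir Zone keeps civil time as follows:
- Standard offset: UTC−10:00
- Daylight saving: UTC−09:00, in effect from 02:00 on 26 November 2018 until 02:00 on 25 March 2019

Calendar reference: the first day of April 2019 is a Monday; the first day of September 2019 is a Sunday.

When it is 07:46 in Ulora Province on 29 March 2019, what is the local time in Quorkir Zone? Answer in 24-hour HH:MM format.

1 April 2019 is a Monday, so the first Friday is April 5 and the fourth is April 26.
1 September 2019 is a Sunday, so the first Sunday is September 1.
29 March 2019 does not fall between 26 April and 1 September, so daylight saving is not in effect and Ulora Province is at UTC+13:00.
07:46 Ulora Province − 13h = 18:46 UTC (rolling into the previous day, 28 March 2019).
At the standard offset (UTC−10:00), 18:46 UTC − 10h = 08:46 Quorkir Zone standard time.
Daylight saving runs 26 November 2018 – 25 March 2019; the standard-time date in Quorkir Zone, 28 March 2019, is outside that window, so Quorkir Zone is on standard time at UTC−10:00.
18:46 UTC − 10h = 08:46 Quorkir Zone.

08:46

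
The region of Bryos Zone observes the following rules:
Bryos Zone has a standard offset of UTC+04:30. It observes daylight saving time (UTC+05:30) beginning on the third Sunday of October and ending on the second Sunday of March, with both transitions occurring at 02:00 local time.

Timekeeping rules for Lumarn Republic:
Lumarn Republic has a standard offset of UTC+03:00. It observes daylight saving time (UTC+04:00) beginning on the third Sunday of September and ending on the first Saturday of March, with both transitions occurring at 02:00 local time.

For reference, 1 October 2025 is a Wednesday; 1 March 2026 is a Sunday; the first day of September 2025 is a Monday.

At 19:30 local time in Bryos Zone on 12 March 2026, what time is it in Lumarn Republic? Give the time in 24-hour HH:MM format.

18:00

1 October 2025 is a Wednesday, so the first Sunday is October 5 and the third is October 19.
1 March 2026 is a Sunday, so the first Sunday is March 1 and the second is March 8.
12 March 2026 is outside the daylight-saving period (19 October 2025 – 8 March 2026), so Bryos Zone is on standard time, UTC+04:30.
19:30 Bryos Zone − 4h30m = 15:00 UTC.
1 September 2025 is a Monday, so the first Sunday is September 7 and the third is September 21.
1 March 2026 is a Sunday, so the first Saturday is March 7.
At the standard offset (UTC+03:00), 15:00 UTC + 3h = 18:00 Lumarn Republic standard time.
The standard-time date in Lumarn Republic, 12 March 2026, is outside the daylight-saving period (21 September 2025 – 7 March 2026), so Lumarn Republic is on standard time, UTC+03:00.
15:00 UTC + 3h = 18:00 Lumarn Republic.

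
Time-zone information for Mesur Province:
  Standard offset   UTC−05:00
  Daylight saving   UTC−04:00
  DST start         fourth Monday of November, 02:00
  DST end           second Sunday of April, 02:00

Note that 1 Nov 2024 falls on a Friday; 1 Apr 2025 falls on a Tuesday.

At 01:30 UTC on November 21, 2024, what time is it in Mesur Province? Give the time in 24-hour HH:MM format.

1 November 2024 is a Friday, so the first Monday is November 4 and the fourth is November 25.
1 April 2025 is a Tuesday, so the first Sunday is April 6 and the second is April 13.
At the standard offset (UTC−05:00), 01:30 UTC − 5h = 20:30 Mesur Province standard time (rolling into the previous day, 20 November 2024).
Daylight saving runs 25 November 2024 – 13 April 2025; the standard-time date in Mesur Province, November 20, 2024, is outside that window, so Mesur Province is on standard time at UTC−05:00.
01:30 UTC − 5h = 20:30 local (rolling into the previous day, 20 November 2024).

20:30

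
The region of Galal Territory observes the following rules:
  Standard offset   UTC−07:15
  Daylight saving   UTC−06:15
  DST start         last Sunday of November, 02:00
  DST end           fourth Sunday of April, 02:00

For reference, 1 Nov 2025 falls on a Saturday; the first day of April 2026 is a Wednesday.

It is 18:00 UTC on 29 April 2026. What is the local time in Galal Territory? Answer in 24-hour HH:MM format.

1 November 2025 is a Saturday, so Sundays fall on 2, 9, 16, 23, 30; the last is November 30.
1 April 2026 is a Wednesday, so the first Sunday is April 5 and the fourth is April 26.
At the standard offset (UTC−07:15), 18:00 UTC − 7h15m = 10:45 Galal Territory standard time.
Daylight saving runs 30 November 2025 – 26 April 2026; the standard-time date in Galal Territory, 29 April 2026, is outside that window, so Galal Territory is on standard time at UTC−07:15.
18:00 UTC − 7h15m = 10:45 local.

10:45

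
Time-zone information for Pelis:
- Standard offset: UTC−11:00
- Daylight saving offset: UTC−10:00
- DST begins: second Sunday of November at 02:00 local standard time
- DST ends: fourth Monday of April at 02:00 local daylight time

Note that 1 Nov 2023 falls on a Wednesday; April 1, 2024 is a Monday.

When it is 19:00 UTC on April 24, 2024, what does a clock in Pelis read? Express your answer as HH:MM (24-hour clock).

1 November 2023 is a Wednesday, so the first Sunday is November 5 and the second is November 12.
1 April 2024 is a Monday, so the first Monday is April 1 and the fourth is April 22.
At the standard offset (UTC−11:00), 19:00 UTC − 11h = 08:00 Pelis standard time.
The standard-time date in Pelis, April 24, 2024, does not fall between 12 November 2023 and 22 April 2024, so daylight saving is not in effect and Pelis is at UTC−11:00.
19:00 UTC − 11h = 08:00 local.

08:00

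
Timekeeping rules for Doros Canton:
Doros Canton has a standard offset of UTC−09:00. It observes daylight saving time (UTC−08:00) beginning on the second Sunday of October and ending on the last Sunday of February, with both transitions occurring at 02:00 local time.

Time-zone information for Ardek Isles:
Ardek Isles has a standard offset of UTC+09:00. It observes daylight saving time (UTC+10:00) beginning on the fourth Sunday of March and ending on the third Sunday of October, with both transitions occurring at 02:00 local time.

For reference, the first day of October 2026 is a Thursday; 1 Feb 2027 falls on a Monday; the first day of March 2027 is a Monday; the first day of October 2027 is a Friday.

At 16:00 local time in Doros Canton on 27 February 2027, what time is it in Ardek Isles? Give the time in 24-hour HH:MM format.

1 October 2026 is a Thursday, so the first Sunday is October 4 and the second is October 11.
1 February 2027 is a Monday, so Sundays fall on 7, 14, 21, 28; the last is February 28.
Daylight saving runs 11 October 2026 – 28 February 2027; 27 February 2027 is inside that window, so Doros Canton is at UTC−08:00.
16:00 Doros Canton + 8h = 00:00 UTC (rolling into the next day, 28 February 2027).
1 March 2027 is a Monday, so the first Sunday is March 7 and the fourth is March 28.
1 October 2027 is a Friday, so the first Sunday is October 3 and the third is October 17.
At the standard offset (UTC+09:00), 00:00 UTC + 9h = 09:00 Ardek Isles standard time.
The standard-time date in Ardek Isles, 28 February 2027, is outside the daylight-saving period (28 March – 17 October), so Ardek Isles is on standard time, UTC+09:00.
00:00 UTC + 9h = 09:00 Ardek Isles.

09:00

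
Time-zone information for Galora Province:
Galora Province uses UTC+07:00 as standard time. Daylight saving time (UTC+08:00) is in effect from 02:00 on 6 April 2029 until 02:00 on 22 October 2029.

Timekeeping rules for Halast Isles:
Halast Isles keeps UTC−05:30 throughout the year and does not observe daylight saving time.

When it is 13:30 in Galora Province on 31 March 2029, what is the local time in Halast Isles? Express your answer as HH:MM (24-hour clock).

31 March 2029 is outside the daylight-saving period (6 April – 22 October), so Galora Province is on standard time, UTC+07:00.
13:30 Galora Province − 7h = 06:30 UTC.
Halast Isles has no daylight saving, so its offset is UTC−05:30 year-round.
06:30 UTC − 5h30m = 01:00 Halast Isles.

01:00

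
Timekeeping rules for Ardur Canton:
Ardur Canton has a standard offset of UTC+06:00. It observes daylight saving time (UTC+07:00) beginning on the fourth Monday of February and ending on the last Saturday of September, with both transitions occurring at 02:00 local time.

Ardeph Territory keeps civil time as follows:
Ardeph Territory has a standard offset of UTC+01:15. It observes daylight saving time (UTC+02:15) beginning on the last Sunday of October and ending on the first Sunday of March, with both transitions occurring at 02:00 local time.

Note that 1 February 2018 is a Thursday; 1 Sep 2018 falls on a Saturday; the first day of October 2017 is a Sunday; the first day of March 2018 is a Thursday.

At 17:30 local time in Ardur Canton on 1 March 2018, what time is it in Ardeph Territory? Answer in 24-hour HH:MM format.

1 February 2018 is a Thursday, so the first Monday is February 5 and the fourth is February 26.
1 September 2018 is a Saturday, so Saturdays fall on 1, 8, 15, 22, 29; the last is September 29.
1 March 2018 lies within the daylight-saving period (26 February – 29 September), so Ardur Canton is on daylight time, UTC+07:00.
17:30 Ardur Canton − 7h = 10:30 UTC.
1 October 2017 is a Sunday, so Sundays fall on 1, 8, 15, 22, 29; the last is October 29.
1 March 2018 is a Thursday, so the first Sunday is March 4.
At the standard offset (UTC+01:15), 10:30 UTC + 1h15m = 11:45 Ardeph Territory standard time.
The standard-time date in Ardeph Territory, 1 March 2018, lies within the daylight-saving period (29 October 2017 – 4 March 2018), so Ardeph Territory is on daylight time, UTC+02:15.
10:30 UTC + 2h15m = 12:45 Ardeph Territory.

12:45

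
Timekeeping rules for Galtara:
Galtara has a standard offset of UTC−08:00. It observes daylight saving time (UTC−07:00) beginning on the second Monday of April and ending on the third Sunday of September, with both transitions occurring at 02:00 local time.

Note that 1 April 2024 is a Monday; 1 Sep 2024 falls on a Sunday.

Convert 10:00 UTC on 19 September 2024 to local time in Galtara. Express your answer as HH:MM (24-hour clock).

1 April 2024 is a Monday, so the first Monday is April 1 and the second is April 8.
1 September 2024 is a Sunday, so the first Sunday is September 1 and the third is September 15.
At the standard offset (UTC−08:00), 10:00 UTC − 8h = 02:00 Galtara standard time.
The standard-time date in Galtara, 19 September 2024, does not fall between 8 April and 15 September, so daylight saving is not in effect and Galtara is at UTC−08:00.
10:00 UTC − 8h = 02:00 local.

02:00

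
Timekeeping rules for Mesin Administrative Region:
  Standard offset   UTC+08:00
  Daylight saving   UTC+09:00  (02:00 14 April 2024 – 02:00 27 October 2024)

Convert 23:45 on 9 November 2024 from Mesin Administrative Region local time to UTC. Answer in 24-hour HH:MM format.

15:45

Daylight saving runs 14 April – 27 October; 9 November 2024 is outside that window, so Mesin Administrative Region is on standard time at UTC+08:00.
23:45 local − 8h = 15:45 UTC.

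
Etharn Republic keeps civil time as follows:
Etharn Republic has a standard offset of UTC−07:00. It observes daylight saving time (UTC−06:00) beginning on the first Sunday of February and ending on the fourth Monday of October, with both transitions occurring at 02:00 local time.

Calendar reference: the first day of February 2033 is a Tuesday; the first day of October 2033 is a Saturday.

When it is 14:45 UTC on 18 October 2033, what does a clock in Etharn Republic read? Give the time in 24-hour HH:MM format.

08:45

1 February 2033 is a Tuesday, so the first Sunday is February 6.
1 October 2033 is a Saturday, so the first Monday is October 3 and the fourth is October 24.
At the standard offset (UTC−07:00), 14:45 UTC − 7h = 07:45 Etharn Republic standard time.
The standard-time date in Etharn Republic, 18 October 2033, lies within the daylight-saving period (6 February – 24 October), so Etharn Republic is on daylight time, UTC−06:00.
14:45 UTC − 6h = 08:45 local.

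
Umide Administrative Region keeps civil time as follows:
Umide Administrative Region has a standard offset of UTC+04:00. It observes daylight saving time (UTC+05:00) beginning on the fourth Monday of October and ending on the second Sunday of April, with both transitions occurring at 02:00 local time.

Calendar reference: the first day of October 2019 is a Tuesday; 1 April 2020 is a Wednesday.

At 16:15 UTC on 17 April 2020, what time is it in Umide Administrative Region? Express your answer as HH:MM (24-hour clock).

1 October 2019 is a Tuesday, so the first Monday is October 7 and the fourth is October 28.
1 April 2020 is a Wednesday, so the first Sunday is April 5 and the second is April 12.
At the standard offset (UTC+04:00), 16:15 UTC + 4h = 20:15 Umide Administrative Region standard time.
Daylight saving runs 28 October 2019 – 12 April 2020; the standard-time date in Umide Administrative Region, 17 April 2020, is outside that window, so Umide Administrative Region is on standard time at UTC+04:00.
16:15 UTC + 4h = 20:15 local.

20:15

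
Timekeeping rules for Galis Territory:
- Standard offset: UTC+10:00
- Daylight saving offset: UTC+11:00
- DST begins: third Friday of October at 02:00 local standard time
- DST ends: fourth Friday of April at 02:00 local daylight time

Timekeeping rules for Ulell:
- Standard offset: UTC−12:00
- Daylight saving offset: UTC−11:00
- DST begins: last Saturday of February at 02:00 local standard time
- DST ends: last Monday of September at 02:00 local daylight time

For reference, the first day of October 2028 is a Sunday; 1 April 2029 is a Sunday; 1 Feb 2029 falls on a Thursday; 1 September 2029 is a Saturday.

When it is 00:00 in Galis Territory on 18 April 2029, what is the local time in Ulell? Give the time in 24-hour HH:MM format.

02:00

1 October 2028 is a Sunday, so the first Friday is October 6 and the third is October 20.
1 April 2029 is a Sunday, so the first Friday is April 6 and the fourth is April 27.
18 April 2029 lies within the daylight-saving period (20 October 2028 – 27 April 2029), so Galis Territory is on daylight time, UTC+11:00.
00:00 Galis Territory − 11h = 13:00 UTC (rolling into the previous day, 17 April 2029).
1 February 2029 is a Thursday, so Saturdays fall on 3, 10, 17, 24; the last is February 24.
1 September 2029 is a Saturday, so Mondays fall on 3, 10, 17, 24; the last is September 24.
At the standard offset (UTC−12:00), 13:00 UTC − 12h = 01:00 Ulell standard time.
The standard-time date in Ulell, 17 April 2029, lies within the daylight-saving period (24 February – 24 September), so Ulell is on daylight time, UTC−11:00.
13:00 UTC − 11h = 02:00 Ulell.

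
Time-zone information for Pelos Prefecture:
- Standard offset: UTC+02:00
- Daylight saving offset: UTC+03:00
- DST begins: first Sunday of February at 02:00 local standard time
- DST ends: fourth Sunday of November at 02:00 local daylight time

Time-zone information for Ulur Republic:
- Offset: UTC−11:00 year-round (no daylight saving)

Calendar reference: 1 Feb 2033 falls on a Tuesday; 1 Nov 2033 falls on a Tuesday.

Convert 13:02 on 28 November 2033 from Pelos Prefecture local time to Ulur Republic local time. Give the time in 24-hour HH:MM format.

00:02

1 February 2033 is a Tuesday, so the first Sunday is February 6.
1 November 2033 is a Tuesday, so the first Sunday is November 6 and the fourth is November 27.
28 November 2033 is outside the daylight-saving period (6 February – 27 November), so Pelos Prefecture is on standard time, UTC+02:00.
13:02 Pelos Prefecture − 2h = 11:02 UTC.
Ulur Republic has no daylight saving, so its offset is UTC−11:00 year-round.
11:02 UTC − 11h = 00:02 Ulur Republic.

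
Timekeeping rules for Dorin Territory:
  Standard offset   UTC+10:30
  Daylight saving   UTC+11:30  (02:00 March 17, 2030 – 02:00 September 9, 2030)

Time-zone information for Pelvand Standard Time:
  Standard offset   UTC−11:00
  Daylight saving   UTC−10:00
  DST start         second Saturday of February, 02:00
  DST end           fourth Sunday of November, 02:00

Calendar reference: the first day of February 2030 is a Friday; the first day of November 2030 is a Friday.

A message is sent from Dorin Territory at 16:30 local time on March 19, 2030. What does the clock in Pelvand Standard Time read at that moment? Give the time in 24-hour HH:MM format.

Daylight saving runs 17 March – 9 September; March 19, 2030 is inside that window, so Dorin Territory is at UTC+11:30.
16:30 Dorin Territory − 11h30m = 05:00 UTC.
1 February 2030 is a Friday, so the first Saturday is February 2 and the second is February 9.
1 November 2030 is a Friday, so the first Sunday is November 3 and the fourth is November 24.
At the standard offset (UTC−11:00), 05:00 UTC − 11h = 18:00 Pelvand Standard Time standard time (rolling into the previous day, 18 March 2030).
Daylight saving runs 9 February – 24 November; the standard-time date in Pelvand Standard Time, March 18, 2030, is inside that window, so Pelvand Standard Time is at UTC−10:00.
05:00 UTC − 10h = 19:00 Pelvand Standard Time (rolling into the previous day, 18 March 2030).

19:00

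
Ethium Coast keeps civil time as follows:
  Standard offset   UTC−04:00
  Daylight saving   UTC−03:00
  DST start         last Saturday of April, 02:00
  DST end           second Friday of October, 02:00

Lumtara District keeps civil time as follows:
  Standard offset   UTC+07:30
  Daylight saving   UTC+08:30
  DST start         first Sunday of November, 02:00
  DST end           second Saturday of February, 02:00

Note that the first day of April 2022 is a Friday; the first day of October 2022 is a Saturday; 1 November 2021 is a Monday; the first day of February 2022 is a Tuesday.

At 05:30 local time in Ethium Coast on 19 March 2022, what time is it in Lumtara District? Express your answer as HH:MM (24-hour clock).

1 April 2022 is a Friday, so Saturdays fall on 2, 9, 16, 23, 30; the last is April 30.
1 October 2022 is a Saturday, so the first Friday is October 7 and the second is October 14.
19 March 2022 does not fall between 30 April and 14 October, so daylight saving is not in effect and Ethium Coast is at UTC−04:00.
05:30 Ethium Coast + 4h = 09:30 UTC.
1 November 2021 is a Monday, so the first Sunday is November 7.
1 February 2022 is a Tuesday, so the first Saturday is February 5 and the second is February 12.
At the standard offset (UTC+07:30), 09:30 UTC + 7h30m = 17:00 Lumtara District standard time.
The standard-time date in Lumtara District, 19 March 2022, is outside the daylight-saving period (7 November 2021 – 12 February 2022), so Lumtara District is on standard time, UTC+07:30.
09:30 UTC + 7h30m = 17:00 Lumtara District.

17:00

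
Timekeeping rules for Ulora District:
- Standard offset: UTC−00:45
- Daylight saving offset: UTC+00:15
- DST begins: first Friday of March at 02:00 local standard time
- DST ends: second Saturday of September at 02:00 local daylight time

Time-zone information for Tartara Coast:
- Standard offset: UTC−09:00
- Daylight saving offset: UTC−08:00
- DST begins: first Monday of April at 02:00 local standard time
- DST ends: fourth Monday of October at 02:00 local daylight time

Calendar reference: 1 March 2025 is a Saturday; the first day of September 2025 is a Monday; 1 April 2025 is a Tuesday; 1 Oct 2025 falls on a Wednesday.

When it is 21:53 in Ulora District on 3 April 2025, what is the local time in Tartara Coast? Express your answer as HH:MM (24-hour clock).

1 March 2025 is a Saturday, so the first Friday is March 7.
1 September 2025 is a Monday, so the first Saturday is September 6 and the second is September 13.
3 April 2025 lies within the daylight-saving period (7 March – 13 September), so Ulora District is on daylight time, UTC+00:15.
21:53 Ulora District − 0h15m = 21:38 UTC.
1 April 2025 is a Tuesday, so the first Monday is April 7.
1 October 2025 is a Wednesday, so the first Monday is October 6 and the fourth is October 27.
At the standard offset (UTC−09:00), 21:38 UTC − 9h = 12:38 Tartara Coast standard time.
Daylight saving runs 7 April – 27 October; the standard-time date in Tartara Coast, 3 April 2025, is outside that window, so Tartara Coast is on standard time at UTC−09:00.
21:38 UTC − 9h = 12:38 Tartara Coast.

12:38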